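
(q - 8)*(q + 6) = q^2 - 2*q - 48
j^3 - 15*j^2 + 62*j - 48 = (j - 8)*(j - 6)*(j - 1)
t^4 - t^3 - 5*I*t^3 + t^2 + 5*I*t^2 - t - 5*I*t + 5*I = (t - 1)*(t - 5*I)*(t - I)*(t + I)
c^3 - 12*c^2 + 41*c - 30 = (c - 6)*(c - 5)*(c - 1)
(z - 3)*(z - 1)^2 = z^3 - 5*z^2 + 7*z - 3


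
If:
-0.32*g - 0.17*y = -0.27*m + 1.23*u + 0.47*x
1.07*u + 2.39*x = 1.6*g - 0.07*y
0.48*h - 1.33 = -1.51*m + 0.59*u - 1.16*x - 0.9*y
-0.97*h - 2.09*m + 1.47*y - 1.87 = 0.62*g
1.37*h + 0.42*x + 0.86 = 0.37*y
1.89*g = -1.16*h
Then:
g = 0.25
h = -0.41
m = 0.00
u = -0.33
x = 0.28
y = 1.11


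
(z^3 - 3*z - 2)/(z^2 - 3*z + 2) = (z^2 + 2*z + 1)/(z - 1)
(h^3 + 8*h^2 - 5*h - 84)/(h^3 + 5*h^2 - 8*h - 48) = (h + 7)/(h + 4)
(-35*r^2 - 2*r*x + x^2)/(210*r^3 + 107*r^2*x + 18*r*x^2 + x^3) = (-7*r + x)/(42*r^2 + 13*r*x + x^2)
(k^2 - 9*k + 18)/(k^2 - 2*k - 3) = (k - 6)/(k + 1)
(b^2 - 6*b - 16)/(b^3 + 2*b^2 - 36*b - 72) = (b - 8)/(b^2 - 36)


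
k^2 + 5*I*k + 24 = (k - 3*I)*(k + 8*I)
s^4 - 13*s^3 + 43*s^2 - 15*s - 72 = (s - 8)*(s - 3)^2*(s + 1)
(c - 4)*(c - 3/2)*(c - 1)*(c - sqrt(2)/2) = c^4 - 13*c^3/2 - sqrt(2)*c^3/2 + 13*sqrt(2)*c^2/4 + 23*c^2/2 - 23*sqrt(2)*c/4 - 6*c + 3*sqrt(2)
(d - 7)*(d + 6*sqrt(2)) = d^2 - 7*d + 6*sqrt(2)*d - 42*sqrt(2)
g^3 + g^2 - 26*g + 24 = (g - 4)*(g - 1)*(g + 6)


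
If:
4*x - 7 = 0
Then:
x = 7/4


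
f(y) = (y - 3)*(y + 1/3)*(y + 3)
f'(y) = (y - 3)*(y + 1/3) + (y - 3)*(y + 3) + (y + 1/3)*(y + 3) = 3*y^2 + 2*y/3 - 9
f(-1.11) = 6.03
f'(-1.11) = -6.04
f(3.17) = 3.67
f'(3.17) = 23.26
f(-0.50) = 1.46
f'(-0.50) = -8.58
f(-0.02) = -2.82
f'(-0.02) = -9.01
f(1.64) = -12.45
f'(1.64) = 0.16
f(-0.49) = 1.37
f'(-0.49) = -8.61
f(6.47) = 223.56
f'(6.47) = 120.90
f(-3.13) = -2.23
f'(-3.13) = 18.30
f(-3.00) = 0.00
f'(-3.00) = 16.00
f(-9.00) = -624.00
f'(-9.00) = 228.00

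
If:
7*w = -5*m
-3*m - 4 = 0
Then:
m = -4/3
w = 20/21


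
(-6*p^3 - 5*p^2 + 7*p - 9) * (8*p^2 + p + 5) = -48*p^5 - 46*p^4 + 21*p^3 - 90*p^2 + 26*p - 45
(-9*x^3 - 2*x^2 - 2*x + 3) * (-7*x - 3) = 63*x^4 + 41*x^3 + 20*x^2 - 15*x - 9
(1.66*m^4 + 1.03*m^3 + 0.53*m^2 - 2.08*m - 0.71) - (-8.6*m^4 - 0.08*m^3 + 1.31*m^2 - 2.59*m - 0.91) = 10.26*m^4 + 1.11*m^3 - 0.78*m^2 + 0.51*m + 0.2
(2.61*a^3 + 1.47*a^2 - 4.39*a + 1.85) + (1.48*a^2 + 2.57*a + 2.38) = 2.61*a^3 + 2.95*a^2 - 1.82*a + 4.23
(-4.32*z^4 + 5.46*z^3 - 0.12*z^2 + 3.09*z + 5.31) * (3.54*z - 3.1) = -15.2928*z^5 + 32.7204*z^4 - 17.3508*z^3 + 11.3106*z^2 + 9.2184*z - 16.461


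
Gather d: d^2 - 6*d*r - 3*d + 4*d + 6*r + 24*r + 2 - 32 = d^2 + d*(1 - 6*r) + 30*r - 30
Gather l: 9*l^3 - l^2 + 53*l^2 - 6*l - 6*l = 9*l^3 + 52*l^2 - 12*l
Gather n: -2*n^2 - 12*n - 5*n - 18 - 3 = -2*n^2 - 17*n - 21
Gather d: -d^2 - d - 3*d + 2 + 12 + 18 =-d^2 - 4*d + 32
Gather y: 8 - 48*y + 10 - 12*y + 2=20 - 60*y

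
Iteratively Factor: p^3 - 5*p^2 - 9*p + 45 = (p - 3)*(p^2 - 2*p - 15) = (p - 3)*(p + 3)*(p - 5)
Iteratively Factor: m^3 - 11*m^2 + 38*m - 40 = (m - 4)*(m^2 - 7*m + 10) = (m - 5)*(m - 4)*(m - 2)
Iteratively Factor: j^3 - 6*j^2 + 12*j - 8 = (j - 2)*(j^2 - 4*j + 4) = (j - 2)^2*(j - 2)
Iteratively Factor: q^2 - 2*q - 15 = (q - 5)*(q + 3)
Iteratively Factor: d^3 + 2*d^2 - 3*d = (d)*(d^2 + 2*d - 3) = d*(d - 1)*(d + 3)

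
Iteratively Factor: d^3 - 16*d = (d)*(d^2 - 16) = d*(d - 4)*(d + 4)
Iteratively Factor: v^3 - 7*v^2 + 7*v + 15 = (v - 5)*(v^2 - 2*v - 3) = (v - 5)*(v + 1)*(v - 3)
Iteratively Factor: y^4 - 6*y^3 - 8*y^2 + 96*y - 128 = (y - 4)*(y^3 - 2*y^2 - 16*y + 32) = (y - 4)*(y + 4)*(y^2 - 6*y + 8) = (y - 4)*(y - 2)*(y + 4)*(y - 4)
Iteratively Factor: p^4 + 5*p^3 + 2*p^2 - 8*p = (p + 4)*(p^3 + p^2 - 2*p) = p*(p + 4)*(p^2 + p - 2) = p*(p - 1)*(p + 4)*(p + 2)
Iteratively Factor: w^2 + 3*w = (w)*(w + 3)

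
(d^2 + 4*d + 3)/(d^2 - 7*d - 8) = (d + 3)/(d - 8)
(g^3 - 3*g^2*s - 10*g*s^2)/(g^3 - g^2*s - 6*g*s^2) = (-g + 5*s)/(-g + 3*s)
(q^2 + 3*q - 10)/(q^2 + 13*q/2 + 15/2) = 2*(q - 2)/(2*q + 3)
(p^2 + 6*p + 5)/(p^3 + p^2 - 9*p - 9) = (p + 5)/(p^2 - 9)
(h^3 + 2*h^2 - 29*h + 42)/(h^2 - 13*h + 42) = (h^3 + 2*h^2 - 29*h + 42)/(h^2 - 13*h + 42)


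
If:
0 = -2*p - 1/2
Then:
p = -1/4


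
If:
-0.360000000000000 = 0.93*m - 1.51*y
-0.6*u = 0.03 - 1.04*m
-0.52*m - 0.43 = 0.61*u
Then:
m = -0.25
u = -0.49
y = 0.08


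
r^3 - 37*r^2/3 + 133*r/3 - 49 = (r - 7)*(r - 3)*(r - 7/3)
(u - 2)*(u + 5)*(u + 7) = u^3 + 10*u^2 + 11*u - 70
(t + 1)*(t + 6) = t^2 + 7*t + 6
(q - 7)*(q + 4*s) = q^2 + 4*q*s - 7*q - 28*s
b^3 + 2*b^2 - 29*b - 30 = (b - 5)*(b + 1)*(b + 6)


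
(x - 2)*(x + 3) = x^2 + x - 6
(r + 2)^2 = r^2 + 4*r + 4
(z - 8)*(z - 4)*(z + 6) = z^3 - 6*z^2 - 40*z + 192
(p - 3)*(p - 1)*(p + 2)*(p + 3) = p^4 + p^3 - 11*p^2 - 9*p + 18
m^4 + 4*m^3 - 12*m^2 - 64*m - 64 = (m - 4)*(m + 2)^2*(m + 4)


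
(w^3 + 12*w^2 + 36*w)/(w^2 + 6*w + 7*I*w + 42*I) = w*(w + 6)/(w + 7*I)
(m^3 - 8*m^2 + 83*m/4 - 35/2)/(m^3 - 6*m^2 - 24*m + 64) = (m^2 - 6*m + 35/4)/(m^2 - 4*m - 32)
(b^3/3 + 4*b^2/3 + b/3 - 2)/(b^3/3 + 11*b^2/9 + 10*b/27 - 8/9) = 9*(b^2 + b - 2)/(9*b^2 + 6*b - 8)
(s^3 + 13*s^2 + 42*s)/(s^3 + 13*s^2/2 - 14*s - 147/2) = 2*s*(s + 6)/(2*s^2 - s - 21)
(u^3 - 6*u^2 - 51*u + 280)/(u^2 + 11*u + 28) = (u^2 - 13*u + 40)/(u + 4)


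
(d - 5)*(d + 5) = d^2 - 25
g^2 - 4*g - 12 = (g - 6)*(g + 2)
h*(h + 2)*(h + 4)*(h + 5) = h^4 + 11*h^3 + 38*h^2 + 40*h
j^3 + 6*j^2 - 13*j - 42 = (j - 3)*(j + 2)*(j + 7)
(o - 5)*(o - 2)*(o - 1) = o^3 - 8*o^2 + 17*o - 10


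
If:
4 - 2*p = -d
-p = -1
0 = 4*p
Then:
No Solution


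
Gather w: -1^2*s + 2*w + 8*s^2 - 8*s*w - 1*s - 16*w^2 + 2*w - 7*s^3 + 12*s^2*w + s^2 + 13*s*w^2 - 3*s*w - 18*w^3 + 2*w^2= -7*s^3 + 9*s^2 - 2*s - 18*w^3 + w^2*(13*s - 14) + w*(12*s^2 - 11*s + 4)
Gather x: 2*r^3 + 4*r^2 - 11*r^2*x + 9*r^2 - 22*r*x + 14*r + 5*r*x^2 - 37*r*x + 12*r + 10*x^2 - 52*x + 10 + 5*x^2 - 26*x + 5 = 2*r^3 + 13*r^2 + 26*r + x^2*(5*r + 15) + x*(-11*r^2 - 59*r - 78) + 15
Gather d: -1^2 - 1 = -2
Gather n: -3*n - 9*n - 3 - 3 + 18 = 12 - 12*n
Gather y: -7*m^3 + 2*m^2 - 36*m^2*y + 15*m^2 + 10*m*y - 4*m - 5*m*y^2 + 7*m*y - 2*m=-7*m^3 + 17*m^2 - 5*m*y^2 - 6*m + y*(-36*m^2 + 17*m)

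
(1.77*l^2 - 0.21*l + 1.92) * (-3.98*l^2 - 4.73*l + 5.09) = -7.0446*l^4 - 7.5363*l^3 + 2.361*l^2 - 10.1505*l + 9.7728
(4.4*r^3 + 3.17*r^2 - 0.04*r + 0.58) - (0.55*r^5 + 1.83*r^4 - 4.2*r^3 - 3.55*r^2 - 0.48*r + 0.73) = -0.55*r^5 - 1.83*r^4 + 8.6*r^3 + 6.72*r^2 + 0.44*r - 0.15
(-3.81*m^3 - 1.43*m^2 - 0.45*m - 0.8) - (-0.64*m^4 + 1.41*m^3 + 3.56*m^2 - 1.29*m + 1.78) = 0.64*m^4 - 5.22*m^3 - 4.99*m^2 + 0.84*m - 2.58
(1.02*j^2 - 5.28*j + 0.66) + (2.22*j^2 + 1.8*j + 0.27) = 3.24*j^2 - 3.48*j + 0.93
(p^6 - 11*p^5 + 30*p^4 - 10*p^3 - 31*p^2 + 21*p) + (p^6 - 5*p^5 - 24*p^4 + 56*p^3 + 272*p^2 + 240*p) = 2*p^6 - 16*p^5 + 6*p^4 + 46*p^3 + 241*p^2 + 261*p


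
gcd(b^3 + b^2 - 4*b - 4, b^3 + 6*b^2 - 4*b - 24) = b^2 - 4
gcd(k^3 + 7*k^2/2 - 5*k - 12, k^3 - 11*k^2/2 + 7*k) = k - 2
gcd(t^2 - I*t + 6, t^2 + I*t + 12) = t - 3*I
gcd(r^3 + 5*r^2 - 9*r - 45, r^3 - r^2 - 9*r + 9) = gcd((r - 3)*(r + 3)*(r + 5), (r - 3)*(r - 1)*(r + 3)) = r^2 - 9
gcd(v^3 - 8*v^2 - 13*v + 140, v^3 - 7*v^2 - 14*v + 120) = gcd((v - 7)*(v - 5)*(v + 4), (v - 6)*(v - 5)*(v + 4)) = v^2 - v - 20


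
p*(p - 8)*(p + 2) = p^3 - 6*p^2 - 16*p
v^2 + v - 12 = (v - 3)*(v + 4)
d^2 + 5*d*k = d*(d + 5*k)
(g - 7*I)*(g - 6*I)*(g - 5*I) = g^3 - 18*I*g^2 - 107*g + 210*I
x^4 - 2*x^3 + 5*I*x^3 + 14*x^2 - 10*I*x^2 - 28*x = x*(x - 2)*(x - 2*I)*(x + 7*I)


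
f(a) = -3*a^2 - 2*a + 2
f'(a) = -6*a - 2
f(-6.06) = -96.05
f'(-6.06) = 34.36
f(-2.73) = -14.90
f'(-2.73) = 14.38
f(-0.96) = 1.16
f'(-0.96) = 3.76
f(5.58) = -102.57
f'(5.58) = -35.48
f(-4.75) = -56.19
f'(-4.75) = 26.50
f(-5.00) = -63.00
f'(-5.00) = 28.00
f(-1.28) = -0.36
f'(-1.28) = 5.68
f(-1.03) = 0.88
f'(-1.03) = 4.18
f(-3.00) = -19.00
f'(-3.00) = 16.00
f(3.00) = -31.00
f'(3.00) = -20.00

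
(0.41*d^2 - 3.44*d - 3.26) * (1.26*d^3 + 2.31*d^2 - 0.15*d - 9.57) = 0.5166*d^5 - 3.3873*d^4 - 12.1155*d^3 - 10.9383*d^2 + 33.4098*d + 31.1982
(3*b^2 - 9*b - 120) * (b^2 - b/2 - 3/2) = 3*b^4 - 21*b^3/2 - 120*b^2 + 147*b/2 + 180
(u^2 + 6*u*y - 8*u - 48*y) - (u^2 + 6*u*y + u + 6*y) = -9*u - 54*y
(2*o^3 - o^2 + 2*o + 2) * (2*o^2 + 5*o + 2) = 4*o^5 + 8*o^4 + 3*o^3 + 12*o^2 + 14*o + 4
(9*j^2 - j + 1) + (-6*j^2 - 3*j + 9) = 3*j^2 - 4*j + 10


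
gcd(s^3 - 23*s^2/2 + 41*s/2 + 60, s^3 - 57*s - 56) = s - 8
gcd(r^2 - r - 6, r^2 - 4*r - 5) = 1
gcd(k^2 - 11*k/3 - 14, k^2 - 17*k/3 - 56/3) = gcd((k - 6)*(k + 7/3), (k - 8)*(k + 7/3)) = k + 7/3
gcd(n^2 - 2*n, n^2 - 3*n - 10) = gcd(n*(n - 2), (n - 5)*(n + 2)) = 1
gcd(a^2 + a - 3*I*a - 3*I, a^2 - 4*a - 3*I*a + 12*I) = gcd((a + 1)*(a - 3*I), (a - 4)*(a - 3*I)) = a - 3*I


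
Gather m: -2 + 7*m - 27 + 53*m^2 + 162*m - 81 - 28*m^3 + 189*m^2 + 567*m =-28*m^3 + 242*m^2 + 736*m - 110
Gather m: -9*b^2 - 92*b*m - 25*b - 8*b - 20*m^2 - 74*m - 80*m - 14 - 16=-9*b^2 - 33*b - 20*m^2 + m*(-92*b - 154) - 30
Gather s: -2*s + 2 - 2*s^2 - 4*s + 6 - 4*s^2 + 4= -6*s^2 - 6*s + 12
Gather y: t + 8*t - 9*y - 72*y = 9*t - 81*y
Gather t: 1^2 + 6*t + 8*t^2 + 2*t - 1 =8*t^2 + 8*t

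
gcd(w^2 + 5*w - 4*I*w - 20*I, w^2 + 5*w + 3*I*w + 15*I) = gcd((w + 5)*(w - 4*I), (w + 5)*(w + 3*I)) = w + 5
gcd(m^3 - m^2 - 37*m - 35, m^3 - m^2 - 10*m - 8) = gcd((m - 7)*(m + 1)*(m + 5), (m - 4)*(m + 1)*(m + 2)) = m + 1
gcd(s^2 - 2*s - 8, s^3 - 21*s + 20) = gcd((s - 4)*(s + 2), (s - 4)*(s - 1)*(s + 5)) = s - 4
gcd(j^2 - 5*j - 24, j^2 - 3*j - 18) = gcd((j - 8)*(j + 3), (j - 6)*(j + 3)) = j + 3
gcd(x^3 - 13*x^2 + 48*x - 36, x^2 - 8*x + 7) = x - 1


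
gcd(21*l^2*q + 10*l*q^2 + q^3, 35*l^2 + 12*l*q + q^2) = 7*l + q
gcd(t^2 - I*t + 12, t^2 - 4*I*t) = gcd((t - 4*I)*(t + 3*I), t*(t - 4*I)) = t - 4*I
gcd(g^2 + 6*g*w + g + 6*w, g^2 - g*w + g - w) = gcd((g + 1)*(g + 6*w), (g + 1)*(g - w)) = g + 1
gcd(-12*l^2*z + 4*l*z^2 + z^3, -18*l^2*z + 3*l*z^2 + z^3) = 6*l*z + z^2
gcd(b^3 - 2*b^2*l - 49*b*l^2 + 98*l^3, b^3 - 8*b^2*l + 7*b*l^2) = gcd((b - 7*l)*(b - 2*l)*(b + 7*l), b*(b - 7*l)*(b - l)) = b - 7*l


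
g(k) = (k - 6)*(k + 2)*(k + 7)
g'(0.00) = -40.00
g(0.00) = -84.00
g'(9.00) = 257.00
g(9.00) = 528.00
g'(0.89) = -32.28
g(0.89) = -116.52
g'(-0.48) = -42.19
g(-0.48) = -64.22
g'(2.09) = -14.36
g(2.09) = -145.37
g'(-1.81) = -41.03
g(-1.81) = -7.70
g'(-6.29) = 40.95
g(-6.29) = 37.43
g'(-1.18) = -42.90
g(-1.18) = -34.27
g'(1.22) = -28.21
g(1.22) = -126.52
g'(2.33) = -9.73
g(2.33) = -148.26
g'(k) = (k - 6)*(k + 2) + (k - 6)*(k + 7) + (k + 2)*(k + 7)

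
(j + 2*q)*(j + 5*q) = j^2 + 7*j*q + 10*q^2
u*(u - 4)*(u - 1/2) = u^3 - 9*u^2/2 + 2*u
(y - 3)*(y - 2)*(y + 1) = y^3 - 4*y^2 + y + 6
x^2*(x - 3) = x^3 - 3*x^2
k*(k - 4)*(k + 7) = k^3 + 3*k^2 - 28*k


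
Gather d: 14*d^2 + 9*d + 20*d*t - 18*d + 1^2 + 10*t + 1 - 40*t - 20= 14*d^2 + d*(20*t - 9) - 30*t - 18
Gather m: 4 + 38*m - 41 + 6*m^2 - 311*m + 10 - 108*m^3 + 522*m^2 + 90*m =-108*m^3 + 528*m^2 - 183*m - 27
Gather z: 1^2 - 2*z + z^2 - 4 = z^2 - 2*z - 3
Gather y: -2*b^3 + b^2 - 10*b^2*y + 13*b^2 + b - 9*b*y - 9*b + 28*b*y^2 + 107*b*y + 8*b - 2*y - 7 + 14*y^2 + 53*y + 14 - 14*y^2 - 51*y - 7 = -2*b^3 + 14*b^2 + 28*b*y^2 + y*(-10*b^2 + 98*b)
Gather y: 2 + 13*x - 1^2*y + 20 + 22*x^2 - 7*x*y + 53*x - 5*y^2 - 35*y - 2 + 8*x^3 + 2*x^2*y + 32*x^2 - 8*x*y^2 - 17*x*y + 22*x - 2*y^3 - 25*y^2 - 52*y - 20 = 8*x^3 + 54*x^2 + 88*x - 2*y^3 + y^2*(-8*x - 30) + y*(2*x^2 - 24*x - 88)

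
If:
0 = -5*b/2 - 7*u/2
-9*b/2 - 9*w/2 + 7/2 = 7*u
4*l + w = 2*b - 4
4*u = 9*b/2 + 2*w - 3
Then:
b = 182/955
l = -4219/3820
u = -26/191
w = 763/955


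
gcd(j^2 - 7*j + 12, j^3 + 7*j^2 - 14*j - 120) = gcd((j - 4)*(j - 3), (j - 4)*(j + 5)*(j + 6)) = j - 4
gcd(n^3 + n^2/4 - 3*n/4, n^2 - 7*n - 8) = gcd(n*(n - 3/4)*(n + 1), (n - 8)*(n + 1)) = n + 1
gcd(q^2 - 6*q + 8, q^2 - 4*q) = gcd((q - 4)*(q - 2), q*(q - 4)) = q - 4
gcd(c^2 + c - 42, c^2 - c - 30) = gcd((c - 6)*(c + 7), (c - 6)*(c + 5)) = c - 6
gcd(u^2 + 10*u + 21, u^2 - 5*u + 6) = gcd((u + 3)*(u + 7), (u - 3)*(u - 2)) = 1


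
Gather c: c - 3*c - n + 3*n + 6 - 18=-2*c + 2*n - 12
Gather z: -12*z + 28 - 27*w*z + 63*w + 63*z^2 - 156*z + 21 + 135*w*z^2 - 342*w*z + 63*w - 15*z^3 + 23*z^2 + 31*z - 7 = 126*w - 15*z^3 + z^2*(135*w + 86) + z*(-369*w - 137) + 42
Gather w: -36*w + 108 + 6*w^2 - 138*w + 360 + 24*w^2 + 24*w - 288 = 30*w^2 - 150*w + 180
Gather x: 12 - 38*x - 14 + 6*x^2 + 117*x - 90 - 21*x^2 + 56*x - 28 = -15*x^2 + 135*x - 120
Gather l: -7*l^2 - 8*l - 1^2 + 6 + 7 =-7*l^2 - 8*l + 12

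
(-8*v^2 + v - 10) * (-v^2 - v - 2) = 8*v^4 + 7*v^3 + 25*v^2 + 8*v + 20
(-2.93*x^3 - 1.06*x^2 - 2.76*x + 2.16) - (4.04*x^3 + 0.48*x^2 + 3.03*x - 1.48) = -6.97*x^3 - 1.54*x^2 - 5.79*x + 3.64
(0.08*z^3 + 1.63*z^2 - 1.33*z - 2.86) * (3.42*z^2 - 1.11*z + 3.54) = 0.2736*z^5 + 5.4858*z^4 - 6.0747*z^3 - 2.5347*z^2 - 1.5336*z - 10.1244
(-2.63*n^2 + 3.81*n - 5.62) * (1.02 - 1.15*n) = 3.0245*n^3 - 7.0641*n^2 + 10.3492*n - 5.7324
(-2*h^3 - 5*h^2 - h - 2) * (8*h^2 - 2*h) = -16*h^5 - 36*h^4 + 2*h^3 - 14*h^2 + 4*h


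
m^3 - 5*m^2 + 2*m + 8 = (m - 4)*(m - 2)*(m + 1)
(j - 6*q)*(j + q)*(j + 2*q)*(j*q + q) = j^4*q - 3*j^3*q^2 + j^3*q - 16*j^2*q^3 - 3*j^2*q^2 - 12*j*q^4 - 16*j*q^3 - 12*q^4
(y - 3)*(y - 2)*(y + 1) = y^3 - 4*y^2 + y + 6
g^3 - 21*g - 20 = (g - 5)*(g + 1)*(g + 4)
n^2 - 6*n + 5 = (n - 5)*(n - 1)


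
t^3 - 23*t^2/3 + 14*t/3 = t*(t - 7)*(t - 2/3)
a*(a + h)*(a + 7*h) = a^3 + 8*a^2*h + 7*a*h^2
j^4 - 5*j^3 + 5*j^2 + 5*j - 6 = (j - 3)*(j - 2)*(j - 1)*(j + 1)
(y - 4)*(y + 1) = y^2 - 3*y - 4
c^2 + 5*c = c*(c + 5)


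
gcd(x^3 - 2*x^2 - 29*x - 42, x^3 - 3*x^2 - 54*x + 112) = 1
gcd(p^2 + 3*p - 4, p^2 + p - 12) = p + 4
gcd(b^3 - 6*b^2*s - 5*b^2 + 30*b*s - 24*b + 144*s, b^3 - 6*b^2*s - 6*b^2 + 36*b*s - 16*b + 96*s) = -b^2 + 6*b*s + 8*b - 48*s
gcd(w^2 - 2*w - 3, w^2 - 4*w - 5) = w + 1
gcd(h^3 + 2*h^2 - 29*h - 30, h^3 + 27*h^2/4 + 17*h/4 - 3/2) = h^2 + 7*h + 6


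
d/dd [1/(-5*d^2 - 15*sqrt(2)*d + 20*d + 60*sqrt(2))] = (2*d - 4 + 3*sqrt(2))/(5*(d^2 - 4*d + 3*sqrt(2)*d - 12*sqrt(2))^2)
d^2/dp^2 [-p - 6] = 0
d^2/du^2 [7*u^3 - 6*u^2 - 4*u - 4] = 42*u - 12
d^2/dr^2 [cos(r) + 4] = -cos(r)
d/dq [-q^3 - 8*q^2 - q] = -3*q^2 - 16*q - 1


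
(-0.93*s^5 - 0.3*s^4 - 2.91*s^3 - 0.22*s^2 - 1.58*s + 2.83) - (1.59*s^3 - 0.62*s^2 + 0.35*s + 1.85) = -0.93*s^5 - 0.3*s^4 - 4.5*s^3 + 0.4*s^2 - 1.93*s + 0.98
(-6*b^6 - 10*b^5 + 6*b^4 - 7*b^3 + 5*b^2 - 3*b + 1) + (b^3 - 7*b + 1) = -6*b^6 - 10*b^5 + 6*b^4 - 6*b^3 + 5*b^2 - 10*b + 2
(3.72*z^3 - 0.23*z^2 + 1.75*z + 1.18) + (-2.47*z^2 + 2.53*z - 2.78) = 3.72*z^3 - 2.7*z^2 + 4.28*z - 1.6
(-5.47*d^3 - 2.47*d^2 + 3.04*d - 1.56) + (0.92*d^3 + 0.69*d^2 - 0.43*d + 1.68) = -4.55*d^3 - 1.78*d^2 + 2.61*d + 0.12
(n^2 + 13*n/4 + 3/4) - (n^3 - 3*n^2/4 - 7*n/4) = -n^3 + 7*n^2/4 + 5*n + 3/4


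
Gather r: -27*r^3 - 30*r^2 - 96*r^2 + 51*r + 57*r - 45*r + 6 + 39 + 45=-27*r^3 - 126*r^2 + 63*r + 90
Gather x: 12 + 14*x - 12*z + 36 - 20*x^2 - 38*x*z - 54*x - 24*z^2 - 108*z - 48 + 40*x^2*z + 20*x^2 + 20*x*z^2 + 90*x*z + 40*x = 40*x^2*z + x*(20*z^2 + 52*z) - 24*z^2 - 120*z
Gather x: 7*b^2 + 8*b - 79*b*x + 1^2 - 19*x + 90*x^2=7*b^2 + 8*b + 90*x^2 + x*(-79*b - 19) + 1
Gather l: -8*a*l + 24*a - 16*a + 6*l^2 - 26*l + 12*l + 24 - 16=8*a + 6*l^2 + l*(-8*a - 14) + 8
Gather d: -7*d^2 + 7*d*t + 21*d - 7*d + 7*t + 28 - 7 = -7*d^2 + d*(7*t + 14) + 7*t + 21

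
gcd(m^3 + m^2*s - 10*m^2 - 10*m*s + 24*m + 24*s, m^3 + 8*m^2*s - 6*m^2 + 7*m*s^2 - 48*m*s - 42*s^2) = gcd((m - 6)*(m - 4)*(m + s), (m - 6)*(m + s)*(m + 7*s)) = m^2 + m*s - 6*m - 6*s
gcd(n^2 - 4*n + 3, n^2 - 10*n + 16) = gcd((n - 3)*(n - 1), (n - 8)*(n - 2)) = 1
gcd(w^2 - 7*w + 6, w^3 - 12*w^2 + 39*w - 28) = w - 1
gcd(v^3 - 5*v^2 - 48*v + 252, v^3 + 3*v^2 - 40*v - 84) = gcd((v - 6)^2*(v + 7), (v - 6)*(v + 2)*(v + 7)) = v^2 + v - 42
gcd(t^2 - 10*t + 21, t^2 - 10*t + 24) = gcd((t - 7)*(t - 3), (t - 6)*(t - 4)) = 1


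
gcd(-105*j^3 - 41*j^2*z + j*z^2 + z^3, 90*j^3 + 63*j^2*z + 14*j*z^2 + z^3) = 15*j^2 + 8*j*z + z^2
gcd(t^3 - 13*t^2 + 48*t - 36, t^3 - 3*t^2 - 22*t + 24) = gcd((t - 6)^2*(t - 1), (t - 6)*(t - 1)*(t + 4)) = t^2 - 7*t + 6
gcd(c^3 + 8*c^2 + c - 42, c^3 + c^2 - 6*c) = c^2 + c - 6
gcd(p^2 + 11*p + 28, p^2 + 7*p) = p + 7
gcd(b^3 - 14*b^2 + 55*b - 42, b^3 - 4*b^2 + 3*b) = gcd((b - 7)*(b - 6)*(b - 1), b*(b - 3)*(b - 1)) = b - 1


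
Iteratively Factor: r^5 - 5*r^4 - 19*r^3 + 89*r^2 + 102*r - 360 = (r - 5)*(r^4 - 19*r^2 - 6*r + 72) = (r - 5)*(r - 2)*(r^3 + 2*r^2 - 15*r - 36) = (r - 5)*(r - 2)*(r + 3)*(r^2 - r - 12) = (r - 5)*(r - 2)*(r + 3)^2*(r - 4)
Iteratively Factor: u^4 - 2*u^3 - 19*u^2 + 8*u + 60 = (u + 3)*(u^3 - 5*u^2 - 4*u + 20) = (u - 5)*(u + 3)*(u^2 - 4) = (u - 5)*(u - 2)*(u + 3)*(u + 2)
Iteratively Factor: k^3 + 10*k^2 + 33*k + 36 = (k + 3)*(k^2 + 7*k + 12) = (k + 3)^2*(k + 4)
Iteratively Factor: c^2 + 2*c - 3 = (c - 1)*(c + 3)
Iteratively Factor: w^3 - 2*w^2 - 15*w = (w)*(w^2 - 2*w - 15) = w*(w - 5)*(w + 3)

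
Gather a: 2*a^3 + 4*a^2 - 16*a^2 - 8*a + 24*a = 2*a^3 - 12*a^2 + 16*a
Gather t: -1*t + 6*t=5*t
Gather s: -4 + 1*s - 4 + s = 2*s - 8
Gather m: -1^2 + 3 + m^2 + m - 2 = m^2 + m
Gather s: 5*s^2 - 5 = 5*s^2 - 5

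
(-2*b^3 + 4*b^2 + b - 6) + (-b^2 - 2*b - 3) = -2*b^3 + 3*b^2 - b - 9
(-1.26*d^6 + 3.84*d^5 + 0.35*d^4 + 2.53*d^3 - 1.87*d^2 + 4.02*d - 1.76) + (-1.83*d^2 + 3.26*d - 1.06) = -1.26*d^6 + 3.84*d^5 + 0.35*d^4 + 2.53*d^3 - 3.7*d^2 + 7.28*d - 2.82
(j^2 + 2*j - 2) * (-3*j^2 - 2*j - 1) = -3*j^4 - 8*j^3 + j^2 + 2*j + 2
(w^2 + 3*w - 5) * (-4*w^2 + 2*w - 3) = -4*w^4 - 10*w^3 + 23*w^2 - 19*w + 15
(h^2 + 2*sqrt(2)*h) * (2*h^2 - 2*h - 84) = 2*h^4 - 2*h^3 + 4*sqrt(2)*h^3 - 84*h^2 - 4*sqrt(2)*h^2 - 168*sqrt(2)*h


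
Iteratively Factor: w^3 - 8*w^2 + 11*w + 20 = (w - 4)*(w^2 - 4*w - 5) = (w - 5)*(w - 4)*(w + 1)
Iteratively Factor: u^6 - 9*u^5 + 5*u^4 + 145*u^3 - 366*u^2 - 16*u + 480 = (u + 4)*(u^5 - 13*u^4 + 57*u^3 - 83*u^2 - 34*u + 120) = (u - 3)*(u + 4)*(u^4 - 10*u^3 + 27*u^2 - 2*u - 40) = (u - 5)*(u - 3)*(u + 4)*(u^3 - 5*u^2 + 2*u + 8) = (u - 5)*(u - 4)*(u - 3)*(u + 4)*(u^2 - u - 2) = (u - 5)*(u - 4)*(u - 3)*(u + 1)*(u + 4)*(u - 2)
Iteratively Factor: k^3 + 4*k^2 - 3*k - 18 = (k + 3)*(k^2 + k - 6) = (k - 2)*(k + 3)*(k + 3)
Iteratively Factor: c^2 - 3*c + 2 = (c - 1)*(c - 2)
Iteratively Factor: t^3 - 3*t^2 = (t)*(t^2 - 3*t) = t^2*(t - 3)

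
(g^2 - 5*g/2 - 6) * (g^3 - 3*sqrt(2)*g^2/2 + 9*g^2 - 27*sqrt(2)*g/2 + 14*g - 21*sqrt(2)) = g^5 - 3*sqrt(2)*g^4/2 + 13*g^4/2 - 29*g^3/2 - 39*sqrt(2)*g^3/4 - 89*g^2 + 87*sqrt(2)*g^2/4 - 84*g + 267*sqrt(2)*g/2 + 126*sqrt(2)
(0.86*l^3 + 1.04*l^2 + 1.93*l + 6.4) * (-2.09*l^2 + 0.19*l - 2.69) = -1.7974*l^5 - 2.0102*l^4 - 6.1495*l^3 - 15.8069*l^2 - 3.9757*l - 17.216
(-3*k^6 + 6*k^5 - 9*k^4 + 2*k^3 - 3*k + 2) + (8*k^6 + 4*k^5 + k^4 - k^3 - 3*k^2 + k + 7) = 5*k^6 + 10*k^5 - 8*k^4 + k^3 - 3*k^2 - 2*k + 9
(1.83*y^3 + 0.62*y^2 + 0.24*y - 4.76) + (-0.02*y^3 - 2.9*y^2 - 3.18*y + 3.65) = 1.81*y^3 - 2.28*y^2 - 2.94*y - 1.11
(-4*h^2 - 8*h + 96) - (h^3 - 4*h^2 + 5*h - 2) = -h^3 - 13*h + 98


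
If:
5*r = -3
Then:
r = -3/5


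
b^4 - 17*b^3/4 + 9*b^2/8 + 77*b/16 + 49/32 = (b - 7/2)*(b - 7/4)*(b + 1/2)^2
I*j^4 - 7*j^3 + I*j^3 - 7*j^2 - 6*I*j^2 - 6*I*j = j*(j + I)*(j + 6*I)*(I*j + I)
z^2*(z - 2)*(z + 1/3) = z^4 - 5*z^3/3 - 2*z^2/3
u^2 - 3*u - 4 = (u - 4)*(u + 1)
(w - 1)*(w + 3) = w^2 + 2*w - 3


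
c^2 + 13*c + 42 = (c + 6)*(c + 7)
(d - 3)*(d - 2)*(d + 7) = d^3 + 2*d^2 - 29*d + 42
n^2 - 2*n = n*(n - 2)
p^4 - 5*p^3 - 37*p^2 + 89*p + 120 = (p - 8)*(p - 3)*(p + 1)*(p + 5)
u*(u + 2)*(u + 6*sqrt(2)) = u^3 + 2*u^2 + 6*sqrt(2)*u^2 + 12*sqrt(2)*u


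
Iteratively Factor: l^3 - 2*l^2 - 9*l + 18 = (l - 2)*(l^2 - 9) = (l - 3)*(l - 2)*(l + 3)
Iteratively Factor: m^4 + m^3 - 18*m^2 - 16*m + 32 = (m + 4)*(m^3 - 3*m^2 - 6*m + 8) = (m - 4)*(m + 4)*(m^2 + m - 2) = (m - 4)*(m + 2)*(m + 4)*(m - 1)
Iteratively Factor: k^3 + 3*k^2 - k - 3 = (k + 1)*(k^2 + 2*k - 3) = (k + 1)*(k + 3)*(k - 1)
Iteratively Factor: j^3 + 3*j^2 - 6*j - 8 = (j + 1)*(j^2 + 2*j - 8) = (j - 2)*(j + 1)*(j + 4)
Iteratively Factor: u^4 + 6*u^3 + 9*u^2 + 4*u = (u)*(u^3 + 6*u^2 + 9*u + 4) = u*(u + 1)*(u^2 + 5*u + 4) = u*(u + 1)^2*(u + 4)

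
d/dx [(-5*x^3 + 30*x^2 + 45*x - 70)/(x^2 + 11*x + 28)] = 5*(-x^4 - 22*x^3 - 27*x^2 + 364*x + 406)/(x^4 + 22*x^3 + 177*x^2 + 616*x + 784)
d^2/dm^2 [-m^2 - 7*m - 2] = -2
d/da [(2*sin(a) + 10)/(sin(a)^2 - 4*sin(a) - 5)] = 2*(-10*sin(a) + cos(a)^2 + 14)*cos(a)/((sin(a) - 5)^2*(sin(a) + 1)^2)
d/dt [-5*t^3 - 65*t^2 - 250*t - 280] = -15*t^2 - 130*t - 250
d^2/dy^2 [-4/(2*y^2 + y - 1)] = 8*(4*y^2 + 2*y - (4*y + 1)^2 - 2)/(2*y^2 + y - 1)^3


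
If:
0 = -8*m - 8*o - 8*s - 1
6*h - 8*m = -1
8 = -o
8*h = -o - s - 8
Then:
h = -31/29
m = -157/232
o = -8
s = 248/29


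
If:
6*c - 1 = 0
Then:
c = 1/6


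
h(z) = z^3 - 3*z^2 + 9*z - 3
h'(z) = 3*z^2 - 6*z + 9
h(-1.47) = -25.89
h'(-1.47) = 24.30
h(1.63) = 8.03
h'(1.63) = 7.19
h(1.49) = 7.06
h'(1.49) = 6.72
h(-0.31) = -6.11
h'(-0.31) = 11.15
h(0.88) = 3.28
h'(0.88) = 6.04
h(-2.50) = -59.88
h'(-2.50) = 42.75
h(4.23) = 57.08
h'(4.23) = 37.30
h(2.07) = 11.65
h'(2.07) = 9.43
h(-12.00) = -2271.00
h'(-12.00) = 513.00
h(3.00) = 24.00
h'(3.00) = 18.00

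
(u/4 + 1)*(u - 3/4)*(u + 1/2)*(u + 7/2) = u^4/4 + 29*u^3/16 + 47*u^2/16 - 101*u/64 - 21/16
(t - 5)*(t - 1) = t^2 - 6*t + 5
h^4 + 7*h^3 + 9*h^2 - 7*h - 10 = (h - 1)*(h + 1)*(h + 2)*(h + 5)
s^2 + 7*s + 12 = (s + 3)*(s + 4)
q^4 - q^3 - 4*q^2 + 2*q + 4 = (q - 2)*(q + 1)*(q - sqrt(2))*(q + sqrt(2))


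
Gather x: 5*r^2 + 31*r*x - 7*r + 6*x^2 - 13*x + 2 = 5*r^2 - 7*r + 6*x^2 + x*(31*r - 13) + 2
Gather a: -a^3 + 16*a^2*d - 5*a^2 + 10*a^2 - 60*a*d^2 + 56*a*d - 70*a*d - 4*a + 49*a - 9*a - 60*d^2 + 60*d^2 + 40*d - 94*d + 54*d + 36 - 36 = -a^3 + a^2*(16*d + 5) + a*(-60*d^2 - 14*d + 36)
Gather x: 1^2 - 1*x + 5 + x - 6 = 0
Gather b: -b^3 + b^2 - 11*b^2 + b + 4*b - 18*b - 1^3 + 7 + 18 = -b^3 - 10*b^2 - 13*b + 24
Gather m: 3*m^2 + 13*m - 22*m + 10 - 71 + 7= 3*m^2 - 9*m - 54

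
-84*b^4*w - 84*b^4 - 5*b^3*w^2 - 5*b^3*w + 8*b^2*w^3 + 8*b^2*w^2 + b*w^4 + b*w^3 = (-3*b + w)*(4*b + w)*(7*b + w)*(b*w + b)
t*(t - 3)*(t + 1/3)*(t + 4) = t^4 + 4*t^3/3 - 35*t^2/3 - 4*t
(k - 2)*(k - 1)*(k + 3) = k^3 - 7*k + 6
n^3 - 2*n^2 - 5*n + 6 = (n - 3)*(n - 1)*(n + 2)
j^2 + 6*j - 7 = (j - 1)*(j + 7)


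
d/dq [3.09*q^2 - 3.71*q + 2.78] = 6.18*q - 3.71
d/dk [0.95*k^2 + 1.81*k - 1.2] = 1.9*k + 1.81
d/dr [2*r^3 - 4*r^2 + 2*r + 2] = 6*r^2 - 8*r + 2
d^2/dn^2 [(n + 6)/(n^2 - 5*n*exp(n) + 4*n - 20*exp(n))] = (2*(n + 6)*(5*n*exp(n) - 2*n + 25*exp(n) - 4)^2 + (n^2 - 5*n*exp(n) + 4*n - 20*exp(n))*(10*n*exp(n) - 4*n + (n + 6)*(5*n*exp(n) + 30*exp(n) - 2) + 50*exp(n) - 8))/(n^2 - 5*n*exp(n) + 4*n - 20*exp(n))^3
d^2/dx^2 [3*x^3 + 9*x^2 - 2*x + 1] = 18*x + 18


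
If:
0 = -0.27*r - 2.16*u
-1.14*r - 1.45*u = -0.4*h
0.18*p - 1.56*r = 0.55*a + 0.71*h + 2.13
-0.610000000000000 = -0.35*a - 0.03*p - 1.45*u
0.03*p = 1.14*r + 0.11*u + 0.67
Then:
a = 0.90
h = -0.95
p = 7.38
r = -0.40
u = 0.05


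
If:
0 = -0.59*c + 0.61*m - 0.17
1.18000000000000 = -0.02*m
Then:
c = -61.29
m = -59.00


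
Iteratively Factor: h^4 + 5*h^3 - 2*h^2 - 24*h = (h + 4)*(h^3 + h^2 - 6*h) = (h + 3)*(h + 4)*(h^2 - 2*h) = (h - 2)*(h + 3)*(h + 4)*(h)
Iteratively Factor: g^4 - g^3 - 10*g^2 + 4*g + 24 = (g - 3)*(g^3 + 2*g^2 - 4*g - 8) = (g - 3)*(g + 2)*(g^2 - 4) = (g - 3)*(g + 2)^2*(g - 2)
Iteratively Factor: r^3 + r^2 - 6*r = (r - 2)*(r^2 + 3*r) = (r - 2)*(r + 3)*(r)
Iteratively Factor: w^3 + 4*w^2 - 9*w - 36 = (w + 3)*(w^2 + w - 12) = (w + 3)*(w + 4)*(w - 3)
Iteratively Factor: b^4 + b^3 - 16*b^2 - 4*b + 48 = (b - 2)*(b^3 + 3*b^2 - 10*b - 24) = (b - 2)*(b + 4)*(b^2 - b - 6) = (b - 2)*(b + 2)*(b + 4)*(b - 3)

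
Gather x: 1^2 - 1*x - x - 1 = -2*x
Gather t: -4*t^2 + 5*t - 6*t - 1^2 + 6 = -4*t^2 - t + 5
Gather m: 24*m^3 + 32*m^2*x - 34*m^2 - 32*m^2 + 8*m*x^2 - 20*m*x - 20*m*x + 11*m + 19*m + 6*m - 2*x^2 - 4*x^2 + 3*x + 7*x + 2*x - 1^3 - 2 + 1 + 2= 24*m^3 + m^2*(32*x - 66) + m*(8*x^2 - 40*x + 36) - 6*x^2 + 12*x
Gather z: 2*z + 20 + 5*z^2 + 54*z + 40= 5*z^2 + 56*z + 60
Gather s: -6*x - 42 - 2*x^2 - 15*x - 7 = -2*x^2 - 21*x - 49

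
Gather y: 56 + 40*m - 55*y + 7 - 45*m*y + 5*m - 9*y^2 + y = 45*m - 9*y^2 + y*(-45*m - 54) + 63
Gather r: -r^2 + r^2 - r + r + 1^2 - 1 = 0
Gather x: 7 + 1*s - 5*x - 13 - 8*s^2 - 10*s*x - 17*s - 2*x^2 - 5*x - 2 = -8*s^2 - 16*s - 2*x^2 + x*(-10*s - 10) - 8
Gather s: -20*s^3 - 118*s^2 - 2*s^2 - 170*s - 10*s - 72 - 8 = -20*s^3 - 120*s^2 - 180*s - 80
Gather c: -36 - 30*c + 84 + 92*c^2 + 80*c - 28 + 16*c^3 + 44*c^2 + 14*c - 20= 16*c^3 + 136*c^2 + 64*c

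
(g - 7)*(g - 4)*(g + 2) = g^3 - 9*g^2 + 6*g + 56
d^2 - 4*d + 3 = (d - 3)*(d - 1)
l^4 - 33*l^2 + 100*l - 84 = (l - 3)*(l - 2)^2*(l + 7)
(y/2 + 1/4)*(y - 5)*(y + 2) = y^3/2 - 5*y^2/4 - 23*y/4 - 5/2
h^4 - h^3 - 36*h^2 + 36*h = h*(h - 6)*(h - 1)*(h + 6)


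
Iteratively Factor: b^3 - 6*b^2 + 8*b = (b)*(b^2 - 6*b + 8) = b*(b - 4)*(b - 2)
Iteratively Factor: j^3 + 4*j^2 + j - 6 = (j + 2)*(j^2 + 2*j - 3) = (j + 2)*(j + 3)*(j - 1)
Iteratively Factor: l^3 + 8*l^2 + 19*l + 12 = (l + 4)*(l^2 + 4*l + 3) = (l + 1)*(l + 4)*(l + 3)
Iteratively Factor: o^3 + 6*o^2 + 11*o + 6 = (o + 1)*(o^2 + 5*o + 6) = (o + 1)*(o + 2)*(o + 3)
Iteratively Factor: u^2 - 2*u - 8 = (u + 2)*(u - 4)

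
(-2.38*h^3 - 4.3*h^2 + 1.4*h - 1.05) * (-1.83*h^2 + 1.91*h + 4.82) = 4.3554*h^5 + 3.3232*h^4 - 22.2466*h^3 - 16.1305*h^2 + 4.7425*h - 5.061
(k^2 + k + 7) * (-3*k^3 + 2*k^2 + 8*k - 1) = -3*k^5 - k^4 - 11*k^3 + 21*k^2 + 55*k - 7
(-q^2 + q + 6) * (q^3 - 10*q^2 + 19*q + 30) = -q^5 + 11*q^4 - 23*q^3 - 71*q^2 + 144*q + 180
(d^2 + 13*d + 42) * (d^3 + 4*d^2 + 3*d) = d^5 + 17*d^4 + 97*d^3 + 207*d^2 + 126*d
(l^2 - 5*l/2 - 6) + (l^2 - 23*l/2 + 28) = 2*l^2 - 14*l + 22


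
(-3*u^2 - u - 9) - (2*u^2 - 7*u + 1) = -5*u^2 + 6*u - 10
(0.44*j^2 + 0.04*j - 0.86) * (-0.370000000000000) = -0.1628*j^2 - 0.0148*j + 0.3182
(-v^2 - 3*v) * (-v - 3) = v^3 + 6*v^2 + 9*v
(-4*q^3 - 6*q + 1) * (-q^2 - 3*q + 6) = 4*q^5 + 12*q^4 - 18*q^3 + 17*q^2 - 39*q + 6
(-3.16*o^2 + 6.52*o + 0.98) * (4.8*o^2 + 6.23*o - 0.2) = -15.168*o^4 + 11.6092*o^3 + 45.9556*o^2 + 4.8014*o - 0.196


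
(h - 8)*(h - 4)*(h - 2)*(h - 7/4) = h^4 - 63*h^3/4 + 161*h^2/2 - 162*h + 112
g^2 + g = g*(g + 1)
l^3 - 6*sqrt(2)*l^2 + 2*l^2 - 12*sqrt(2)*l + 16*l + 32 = (l + 2)*(l - 4*sqrt(2))*(l - 2*sqrt(2))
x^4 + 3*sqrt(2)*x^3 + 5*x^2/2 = x^2*(x + sqrt(2)/2)*(x + 5*sqrt(2)/2)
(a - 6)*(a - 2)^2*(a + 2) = a^4 - 8*a^3 + 8*a^2 + 32*a - 48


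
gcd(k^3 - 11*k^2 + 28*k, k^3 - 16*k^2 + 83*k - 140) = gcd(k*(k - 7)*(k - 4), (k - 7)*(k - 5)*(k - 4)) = k^2 - 11*k + 28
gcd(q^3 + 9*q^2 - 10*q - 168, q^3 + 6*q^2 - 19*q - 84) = q^2 + 3*q - 28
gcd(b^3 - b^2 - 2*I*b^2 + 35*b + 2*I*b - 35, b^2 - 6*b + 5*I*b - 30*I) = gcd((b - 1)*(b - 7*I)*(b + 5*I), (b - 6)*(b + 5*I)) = b + 5*I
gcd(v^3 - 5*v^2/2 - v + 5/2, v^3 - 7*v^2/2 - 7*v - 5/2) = v + 1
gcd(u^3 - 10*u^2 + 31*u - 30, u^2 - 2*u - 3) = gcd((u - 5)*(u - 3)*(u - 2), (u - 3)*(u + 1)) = u - 3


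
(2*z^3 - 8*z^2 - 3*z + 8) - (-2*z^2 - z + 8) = 2*z^3 - 6*z^2 - 2*z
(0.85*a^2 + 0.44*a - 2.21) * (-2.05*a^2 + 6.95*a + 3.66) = -1.7425*a^4 + 5.0055*a^3 + 10.6995*a^2 - 13.7491*a - 8.0886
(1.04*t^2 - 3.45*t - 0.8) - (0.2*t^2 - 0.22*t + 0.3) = 0.84*t^2 - 3.23*t - 1.1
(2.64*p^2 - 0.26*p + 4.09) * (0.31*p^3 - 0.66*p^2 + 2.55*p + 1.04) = 0.8184*p^5 - 1.823*p^4 + 8.1715*p^3 - 0.6168*p^2 + 10.1591*p + 4.2536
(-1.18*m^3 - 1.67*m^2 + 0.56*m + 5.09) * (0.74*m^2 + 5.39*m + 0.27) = -0.8732*m^5 - 7.596*m^4 - 8.9055*m^3 + 6.3341*m^2 + 27.5863*m + 1.3743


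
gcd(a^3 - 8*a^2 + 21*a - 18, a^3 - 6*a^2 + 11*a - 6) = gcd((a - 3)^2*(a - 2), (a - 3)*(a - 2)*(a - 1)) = a^2 - 5*a + 6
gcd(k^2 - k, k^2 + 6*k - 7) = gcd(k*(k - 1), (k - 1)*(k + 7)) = k - 1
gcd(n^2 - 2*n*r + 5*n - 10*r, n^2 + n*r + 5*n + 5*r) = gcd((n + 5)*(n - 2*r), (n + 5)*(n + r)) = n + 5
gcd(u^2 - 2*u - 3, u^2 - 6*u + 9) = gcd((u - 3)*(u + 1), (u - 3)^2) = u - 3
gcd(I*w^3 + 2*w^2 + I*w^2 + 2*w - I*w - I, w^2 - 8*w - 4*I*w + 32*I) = 1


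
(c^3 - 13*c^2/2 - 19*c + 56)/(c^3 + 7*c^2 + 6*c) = (c^3 - 13*c^2/2 - 19*c + 56)/(c*(c^2 + 7*c + 6))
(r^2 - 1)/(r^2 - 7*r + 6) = (r + 1)/(r - 6)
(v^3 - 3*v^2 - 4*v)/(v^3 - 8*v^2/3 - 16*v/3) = 3*(v + 1)/(3*v + 4)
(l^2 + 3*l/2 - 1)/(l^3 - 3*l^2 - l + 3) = (l^2 + 3*l/2 - 1)/(l^3 - 3*l^2 - l + 3)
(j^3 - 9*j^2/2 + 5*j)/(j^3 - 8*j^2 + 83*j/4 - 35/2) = 2*j/(2*j - 7)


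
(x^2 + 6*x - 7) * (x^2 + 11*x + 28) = x^4 + 17*x^3 + 87*x^2 + 91*x - 196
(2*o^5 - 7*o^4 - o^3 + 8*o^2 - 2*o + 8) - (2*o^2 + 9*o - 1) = 2*o^5 - 7*o^4 - o^3 + 6*o^2 - 11*o + 9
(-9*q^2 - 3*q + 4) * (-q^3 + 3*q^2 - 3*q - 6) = 9*q^5 - 24*q^4 + 14*q^3 + 75*q^2 + 6*q - 24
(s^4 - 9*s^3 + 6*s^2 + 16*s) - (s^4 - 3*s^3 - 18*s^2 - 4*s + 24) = -6*s^3 + 24*s^2 + 20*s - 24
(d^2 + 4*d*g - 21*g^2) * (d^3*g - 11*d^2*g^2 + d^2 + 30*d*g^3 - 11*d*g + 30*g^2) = d^5*g - 7*d^4*g^2 + d^4 - 35*d^3*g^3 - 7*d^3*g + 351*d^2*g^4 - 35*d^2*g^2 - 630*d*g^5 + 351*d*g^3 - 630*g^4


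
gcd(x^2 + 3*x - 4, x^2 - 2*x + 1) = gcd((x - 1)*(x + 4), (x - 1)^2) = x - 1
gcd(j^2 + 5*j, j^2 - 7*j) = j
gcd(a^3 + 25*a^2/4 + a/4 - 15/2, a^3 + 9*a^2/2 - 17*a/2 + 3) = a^2 + 5*a - 6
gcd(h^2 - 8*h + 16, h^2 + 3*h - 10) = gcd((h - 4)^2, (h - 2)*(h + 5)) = 1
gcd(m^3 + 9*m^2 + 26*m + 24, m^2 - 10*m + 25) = 1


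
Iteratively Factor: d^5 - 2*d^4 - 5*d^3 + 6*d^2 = (d)*(d^4 - 2*d^3 - 5*d^2 + 6*d) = d*(d - 3)*(d^3 + d^2 - 2*d) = d*(d - 3)*(d - 1)*(d^2 + 2*d) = d^2*(d - 3)*(d - 1)*(d + 2)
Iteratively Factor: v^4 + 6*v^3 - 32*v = (v)*(v^3 + 6*v^2 - 32) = v*(v + 4)*(v^2 + 2*v - 8) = v*(v - 2)*(v + 4)*(v + 4)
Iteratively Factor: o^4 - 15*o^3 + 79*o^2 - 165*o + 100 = (o - 5)*(o^3 - 10*o^2 + 29*o - 20) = (o - 5)^2*(o^2 - 5*o + 4) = (o - 5)^2*(o - 1)*(o - 4)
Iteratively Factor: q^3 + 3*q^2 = (q)*(q^2 + 3*q) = q^2*(q + 3)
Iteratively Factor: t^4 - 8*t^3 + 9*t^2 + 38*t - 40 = (t - 4)*(t^3 - 4*t^2 - 7*t + 10) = (t - 4)*(t - 1)*(t^2 - 3*t - 10) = (t - 4)*(t - 1)*(t + 2)*(t - 5)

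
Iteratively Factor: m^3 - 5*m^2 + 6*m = (m - 3)*(m^2 - 2*m) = (m - 3)*(m - 2)*(m)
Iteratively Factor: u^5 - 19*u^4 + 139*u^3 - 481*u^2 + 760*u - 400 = (u - 4)*(u^4 - 15*u^3 + 79*u^2 - 165*u + 100) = (u - 4)^2*(u^3 - 11*u^2 + 35*u - 25) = (u - 5)*(u - 4)^2*(u^2 - 6*u + 5) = (u - 5)*(u - 4)^2*(u - 1)*(u - 5)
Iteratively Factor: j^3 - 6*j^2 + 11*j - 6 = (j - 2)*(j^2 - 4*j + 3) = (j - 2)*(j - 1)*(j - 3)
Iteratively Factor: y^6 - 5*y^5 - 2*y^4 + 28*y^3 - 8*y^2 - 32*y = (y - 4)*(y^5 - y^4 - 6*y^3 + 4*y^2 + 8*y) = y*(y - 4)*(y^4 - y^3 - 6*y^2 + 4*y + 8) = y*(y - 4)*(y - 2)*(y^3 + y^2 - 4*y - 4) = y*(y - 4)*(y - 2)*(y + 2)*(y^2 - y - 2) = y*(y - 4)*(y - 2)^2*(y + 2)*(y + 1)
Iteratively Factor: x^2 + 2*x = (x)*(x + 2)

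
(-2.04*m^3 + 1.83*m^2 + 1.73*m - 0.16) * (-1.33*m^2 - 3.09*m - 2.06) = 2.7132*m^5 + 3.8697*m^4 - 3.7532*m^3 - 8.9027*m^2 - 3.0694*m + 0.3296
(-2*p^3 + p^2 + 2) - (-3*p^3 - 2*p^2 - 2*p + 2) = p^3 + 3*p^2 + 2*p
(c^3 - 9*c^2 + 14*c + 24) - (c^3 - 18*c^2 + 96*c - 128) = 9*c^2 - 82*c + 152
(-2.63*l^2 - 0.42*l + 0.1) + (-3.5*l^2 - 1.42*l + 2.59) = -6.13*l^2 - 1.84*l + 2.69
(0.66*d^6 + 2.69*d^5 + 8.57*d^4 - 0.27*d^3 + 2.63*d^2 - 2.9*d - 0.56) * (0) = 0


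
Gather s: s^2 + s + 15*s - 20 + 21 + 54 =s^2 + 16*s + 55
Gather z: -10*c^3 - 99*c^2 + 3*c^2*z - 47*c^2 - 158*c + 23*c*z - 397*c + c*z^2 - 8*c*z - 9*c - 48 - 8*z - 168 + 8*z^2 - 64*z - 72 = -10*c^3 - 146*c^2 - 564*c + z^2*(c + 8) + z*(3*c^2 + 15*c - 72) - 288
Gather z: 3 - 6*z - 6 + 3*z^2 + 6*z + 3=3*z^2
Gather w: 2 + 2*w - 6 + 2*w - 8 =4*w - 12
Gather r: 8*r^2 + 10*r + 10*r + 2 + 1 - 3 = 8*r^2 + 20*r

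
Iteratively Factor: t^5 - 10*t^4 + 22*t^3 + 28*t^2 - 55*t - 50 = (t - 2)*(t^4 - 8*t^3 + 6*t^2 + 40*t + 25) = (t - 5)*(t - 2)*(t^3 - 3*t^2 - 9*t - 5) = (t - 5)*(t - 2)*(t + 1)*(t^2 - 4*t - 5) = (t - 5)^2*(t - 2)*(t + 1)*(t + 1)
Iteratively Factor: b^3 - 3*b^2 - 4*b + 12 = (b + 2)*(b^2 - 5*b + 6) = (b - 2)*(b + 2)*(b - 3)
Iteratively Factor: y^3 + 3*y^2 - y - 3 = (y + 1)*(y^2 + 2*y - 3) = (y - 1)*(y + 1)*(y + 3)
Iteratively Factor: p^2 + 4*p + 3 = (p + 3)*(p + 1)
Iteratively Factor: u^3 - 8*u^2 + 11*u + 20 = (u - 4)*(u^2 - 4*u - 5) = (u - 4)*(u + 1)*(u - 5)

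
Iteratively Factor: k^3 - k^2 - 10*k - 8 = (k - 4)*(k^2 + 3*k + 2) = (k - 4)*(k + 1)*(k + 2)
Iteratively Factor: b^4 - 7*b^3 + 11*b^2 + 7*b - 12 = (b + 1)*(b^3 - 8*b^2 + 19*b - 12) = (b - 3)*(b + 1)*(b^2 - 5*b + 4) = (b - 4)*(b - 3)*(b + 1)*(b - 1)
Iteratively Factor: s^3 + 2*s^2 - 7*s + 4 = (s - 1)*(s^2 + 3*s - 4) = (s - 1)*(s + 4)*(s - 1)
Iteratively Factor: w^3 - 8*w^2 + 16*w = (w - 4)*(w^2 - 4*w) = w*(w - 4)*(w - 4)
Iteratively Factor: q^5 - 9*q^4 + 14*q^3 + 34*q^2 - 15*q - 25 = (q - 5)*(q^4 - 4*q^3 - 6*q^2 + 4*q + 5) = (q - 5)^2*(q^3 + q^2 - q - 1) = (q - 5)^2*(q + 1)*(q^2 - 1) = (q - 5)^2*(q + 1)^2*(q - 1)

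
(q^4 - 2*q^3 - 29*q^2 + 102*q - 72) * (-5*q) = -5*q^5 + 10*q^4 + 145*q^3 - 510*q^2 + 360*q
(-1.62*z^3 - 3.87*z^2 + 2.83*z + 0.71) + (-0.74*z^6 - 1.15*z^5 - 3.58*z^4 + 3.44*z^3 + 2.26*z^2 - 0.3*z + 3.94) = -0.74*z^6 - 1.15*z^5 - 3.58*z^4 + 1.82*z^3 - 1.61*z^2 + 2.53*z + 4.65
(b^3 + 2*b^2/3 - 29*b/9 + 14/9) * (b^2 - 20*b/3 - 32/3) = b^5 - 6*b^4 - 55*b^3/3 + 430*b^2/27 + 24*b - 448/27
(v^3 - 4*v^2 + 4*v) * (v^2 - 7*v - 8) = v^5 - 11*v^4 + 24*v^3 + 4*v^2 - 32*v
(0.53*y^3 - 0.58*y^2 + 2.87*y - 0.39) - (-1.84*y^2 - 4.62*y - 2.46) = 0.53*y^3 + 1.26*y^2 + 7.49*y + 2.07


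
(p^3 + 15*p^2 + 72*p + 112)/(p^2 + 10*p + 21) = (p^2 + 8*p + 16)/(p + 3)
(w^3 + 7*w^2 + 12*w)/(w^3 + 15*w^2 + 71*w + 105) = w*(w + 4)/(w^2 + 12*w + 35)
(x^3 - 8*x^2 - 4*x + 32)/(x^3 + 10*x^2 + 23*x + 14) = (x^2 - 10*x + 16)/(x^2 + 8*x + 7)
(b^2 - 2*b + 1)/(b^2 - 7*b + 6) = (b - 1)/(b - 6)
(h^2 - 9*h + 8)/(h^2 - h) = (h - 8)/h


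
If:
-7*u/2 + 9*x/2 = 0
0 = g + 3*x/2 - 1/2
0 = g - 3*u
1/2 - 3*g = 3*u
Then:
No Solution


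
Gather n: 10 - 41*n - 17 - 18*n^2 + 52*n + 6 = -18*n^2 + 11*n - 1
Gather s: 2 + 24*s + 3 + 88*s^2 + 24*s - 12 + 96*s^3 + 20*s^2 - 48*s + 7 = 96*s^3 + 108*s^2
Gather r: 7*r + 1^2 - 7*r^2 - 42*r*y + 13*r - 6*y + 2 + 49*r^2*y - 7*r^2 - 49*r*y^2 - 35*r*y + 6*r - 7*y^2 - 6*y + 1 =r^2*(49*y - 14) + r*(-49*y^2 - 77*y + 26) - 7*y^2 - 12*y + 4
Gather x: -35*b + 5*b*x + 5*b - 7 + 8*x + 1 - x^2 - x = -30*b - x^2 + x*(5*b + 7) - 6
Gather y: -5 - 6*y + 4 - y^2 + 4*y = -y^2 - 2*y - 1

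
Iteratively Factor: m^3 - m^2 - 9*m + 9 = (m - 3)*(m^2 + 2*m - 3) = (m - 3)*(m - 1)*(m + 3)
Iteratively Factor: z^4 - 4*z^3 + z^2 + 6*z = (z + 1)*(z^3 - 5*z^2 + 6*z) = z*(z + 1)*(z^2 - 5*z + 6) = z*(z - 2)*(z + 1)*(z - 3)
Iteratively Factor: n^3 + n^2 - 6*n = (n + 3)*(n^2 - 2*n) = n*(n + 3)*(n - 2)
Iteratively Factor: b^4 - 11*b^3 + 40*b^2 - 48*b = (b - 4)*(b^3 - 7*b^2 + 12*b) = (b - 4)*(b - 3)*(b^2 - 4*b) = b*(b - 4)*(b - 3)*(b - 4)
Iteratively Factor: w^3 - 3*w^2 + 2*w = (w - 1)*(w^2 - 2*w) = (w - 2)*(w - 1)*(w)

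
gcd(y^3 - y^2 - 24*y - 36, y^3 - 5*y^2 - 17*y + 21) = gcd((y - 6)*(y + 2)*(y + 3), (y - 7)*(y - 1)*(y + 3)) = y + 3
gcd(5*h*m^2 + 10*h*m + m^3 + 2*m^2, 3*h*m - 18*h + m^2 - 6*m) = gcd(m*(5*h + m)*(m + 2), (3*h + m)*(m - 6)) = 1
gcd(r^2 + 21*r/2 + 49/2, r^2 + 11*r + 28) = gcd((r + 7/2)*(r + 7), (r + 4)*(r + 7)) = r + 7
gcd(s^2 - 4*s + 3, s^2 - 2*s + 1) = s - 1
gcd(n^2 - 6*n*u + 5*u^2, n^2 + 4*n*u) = 1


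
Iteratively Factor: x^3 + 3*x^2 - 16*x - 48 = (x + 3)*(x^2 - 16) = (x - 4)*(x + 3)*(x + 4)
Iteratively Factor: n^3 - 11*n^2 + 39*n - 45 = (n - 3)*(n^2 - 8*n + 15) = (n - 5)*(n - 3)*(n - 3)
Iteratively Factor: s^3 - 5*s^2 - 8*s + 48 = (s + 3)*(s^2 - 8*s + 16) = (s - 4)*(s + 3)*(s - 4)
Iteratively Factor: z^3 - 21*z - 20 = (z + 4)*(z^2 - 4*z - 5) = (z - 5)*(z + 4)*(z + 1)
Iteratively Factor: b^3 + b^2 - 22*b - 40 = (b + 4)*(b^2 - 3*b - 10) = (b + 2)*(b + 4)*(b - 5)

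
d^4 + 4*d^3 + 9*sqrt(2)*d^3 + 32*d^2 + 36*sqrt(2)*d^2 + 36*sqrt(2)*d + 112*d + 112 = (d + 2)^2*(d + 2*sqrt(2))*(d + 7*sqrt(2))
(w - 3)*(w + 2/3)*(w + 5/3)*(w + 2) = w^4 + 4*w^3/3 - 65*w^2/9 - 136*w/9 - 20/3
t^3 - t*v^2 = t*(t - v)*(t + v)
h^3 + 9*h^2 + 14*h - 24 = (h - 1)*(h + 4)*(h + 6)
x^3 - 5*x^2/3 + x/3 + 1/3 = (x - 1)^2*(x + 1/3)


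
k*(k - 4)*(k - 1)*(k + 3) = k^4 - 2*k^3 - 11*k^2 + 12*k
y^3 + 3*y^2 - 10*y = y*(y - 2)*(y + 5)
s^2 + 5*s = s*(s + 5)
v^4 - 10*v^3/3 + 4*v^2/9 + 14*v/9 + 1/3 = (v - 3)*(v - 1)*(v + 1/3)^2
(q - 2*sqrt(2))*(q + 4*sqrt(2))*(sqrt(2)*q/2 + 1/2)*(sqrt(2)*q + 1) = q^4 + 3*sqrt(2)*q^3 - 23*q^2/2 - 15*sqrt(2)*q - 8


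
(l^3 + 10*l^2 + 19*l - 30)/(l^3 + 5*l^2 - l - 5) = (l + 6)/(l + 1)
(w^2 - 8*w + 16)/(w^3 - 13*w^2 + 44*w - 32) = (w - 4)/(w^2 - 9*w + 8)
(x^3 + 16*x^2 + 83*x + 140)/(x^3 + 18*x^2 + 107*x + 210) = (x + 4)/(x + 6)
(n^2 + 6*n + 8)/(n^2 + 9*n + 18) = (n^2 + 6*n + 8)/(n^2 + 9*n + 18)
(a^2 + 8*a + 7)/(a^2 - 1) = (a + 7)/(a - 1)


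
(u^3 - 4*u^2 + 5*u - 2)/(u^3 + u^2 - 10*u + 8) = (u - 1)/(u + 4)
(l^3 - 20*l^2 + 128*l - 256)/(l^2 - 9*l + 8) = (l^2 - 12*l + 32)/(l - 1)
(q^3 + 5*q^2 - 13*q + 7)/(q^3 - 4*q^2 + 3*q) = (q^2 + 6*q - 7)/(q*(q - 3))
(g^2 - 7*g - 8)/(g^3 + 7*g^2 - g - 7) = (g - 8)/(g^2 + 6*g - 7)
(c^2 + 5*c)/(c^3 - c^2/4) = 4*(c + 5)/(c*(4*c - 1))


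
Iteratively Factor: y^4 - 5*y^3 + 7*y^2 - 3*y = (y - 1)*(y^3 - 4*y^2 + 3*y) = y*(y - 1)*(y^2 - 4*y + 3) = y*(y - 1)^2*(y - 3)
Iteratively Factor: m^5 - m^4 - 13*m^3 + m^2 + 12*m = (m + 3)*(m^4 - 4*m^3 - m^2 + 4*m) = m*(m + 3)*(m^3 - 4*m^2 - m + 4) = m*(m + 1)*(m + 3)*(m^2 - 5*m + 4) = m*(m - 1)*(m + 1)*(m + 3)*(m - 4)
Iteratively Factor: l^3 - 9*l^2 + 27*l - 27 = (l - 3)*(l^2 - 6*l + 9) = (l - 3)^2*(l - 3)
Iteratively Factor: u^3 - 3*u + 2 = (u - 1)*(u^2 + u - 2) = (u - 1)*(u + 2)*(u - 1)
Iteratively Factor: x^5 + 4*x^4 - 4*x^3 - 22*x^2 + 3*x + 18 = (x + 1)*(x^4 + 3*x^3 - 7*x^2 - 15*x + 18) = (x + 1)*(x + 3)*(x^3 - 7*x + 6) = (x - 1)*(x + 1)*(x + 3)*(x^2 + x - 6) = (x - 1)*(x + 1)*(x + 3)^2*(x - 2)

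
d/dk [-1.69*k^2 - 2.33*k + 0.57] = -3.38*k - 2.33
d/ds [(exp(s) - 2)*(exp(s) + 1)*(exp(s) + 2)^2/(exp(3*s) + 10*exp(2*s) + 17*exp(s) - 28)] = (exp(6*s) + 20*exp(5*s) + 83*exp(4*s) + 14*exp(3*s) - 142*exp(2*s) + 272*exp(s) + 472)*exp(s)/(exp(6*s) + 20*exp(5*s) + 134*exp(4*s) + 284*exp(3*s) - 271*exp(2*s) - 952*exp(s) + 784)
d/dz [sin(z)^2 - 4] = sin(2*z)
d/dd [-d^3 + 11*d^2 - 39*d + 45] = -3*d^2 + 22*d - 39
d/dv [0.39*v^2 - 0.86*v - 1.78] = 0.78*v - 0.86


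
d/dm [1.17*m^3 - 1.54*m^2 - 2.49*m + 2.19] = 3.51*m^2 - 3.08*m - 2.49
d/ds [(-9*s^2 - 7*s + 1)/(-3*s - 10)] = (27*s^2 + 180*s + 73)/(9*s^2 + 60*s + 100)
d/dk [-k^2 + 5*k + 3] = 5 - 2*k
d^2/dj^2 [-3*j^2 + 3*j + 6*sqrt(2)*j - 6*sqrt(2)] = -6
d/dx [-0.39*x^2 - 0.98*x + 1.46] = -0.78*x - 0.98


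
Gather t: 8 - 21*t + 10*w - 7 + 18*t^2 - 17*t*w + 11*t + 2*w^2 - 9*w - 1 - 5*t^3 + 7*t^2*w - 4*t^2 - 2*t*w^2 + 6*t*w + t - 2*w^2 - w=-5*t^3 + t^2*(7*w + 14) + t*(-2*w^2 - 11*w - 9)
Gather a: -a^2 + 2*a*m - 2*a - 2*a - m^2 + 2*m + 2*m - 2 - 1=-a^2 + a*(2*m - 4) - m^2 + 4*m - 3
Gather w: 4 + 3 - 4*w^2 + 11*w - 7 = -4*w^2 + 11*w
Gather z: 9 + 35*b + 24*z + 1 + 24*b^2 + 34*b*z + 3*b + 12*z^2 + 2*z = 24*b^2 + 38*b + 12*z^2 + z*(34*b + 26) + 10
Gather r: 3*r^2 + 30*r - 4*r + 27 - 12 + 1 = 3*r^2 + 26*r + 16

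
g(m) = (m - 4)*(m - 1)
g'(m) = 2*m - 5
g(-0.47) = 6.57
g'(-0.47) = -5.94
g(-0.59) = 7.30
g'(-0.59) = -6.18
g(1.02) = -0.06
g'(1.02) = -2.96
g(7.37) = 21.47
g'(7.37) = 9.74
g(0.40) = 2.16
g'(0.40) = -4.20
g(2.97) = -2.03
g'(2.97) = 0.94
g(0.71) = 0.95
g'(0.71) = -3.58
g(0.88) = 0.37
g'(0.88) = -3.24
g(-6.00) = 70.00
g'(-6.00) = -17.00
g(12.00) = 88.00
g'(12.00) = 19.00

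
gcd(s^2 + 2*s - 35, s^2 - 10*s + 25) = s - 5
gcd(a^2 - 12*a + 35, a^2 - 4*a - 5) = a - 5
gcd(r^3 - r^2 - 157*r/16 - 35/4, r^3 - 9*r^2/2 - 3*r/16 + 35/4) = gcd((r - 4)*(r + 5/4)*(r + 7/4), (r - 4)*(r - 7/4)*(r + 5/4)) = r^2 - 11*r/4 - 5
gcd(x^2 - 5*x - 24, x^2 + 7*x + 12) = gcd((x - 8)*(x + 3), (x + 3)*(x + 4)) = x + 3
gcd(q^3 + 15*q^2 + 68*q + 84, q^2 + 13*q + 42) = q^2 + 13*q + 42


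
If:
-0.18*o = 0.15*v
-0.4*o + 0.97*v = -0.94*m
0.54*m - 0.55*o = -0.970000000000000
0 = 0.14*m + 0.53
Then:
No Solution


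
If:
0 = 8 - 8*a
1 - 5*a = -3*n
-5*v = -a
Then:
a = 1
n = 4/3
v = 1/5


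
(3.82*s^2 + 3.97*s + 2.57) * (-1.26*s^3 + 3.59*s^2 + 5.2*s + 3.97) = -4.8132*s^5 + 8.7116*s^4 + 30.8781*s^3 + 45.0357*s^2 + 29.1249*s + 10.2029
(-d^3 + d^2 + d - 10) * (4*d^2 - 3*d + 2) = -4*d^5 + 7*d^4 - d^3 - 41*d^2 + 32*d - 20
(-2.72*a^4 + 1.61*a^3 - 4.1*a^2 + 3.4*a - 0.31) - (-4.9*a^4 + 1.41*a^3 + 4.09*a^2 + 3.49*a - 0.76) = 2.18*a^4 + 0.2*a^3 - 8.19*a^2 - 0.0900000000000003*a + 0.45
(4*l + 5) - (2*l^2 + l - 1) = -2*l^2 + 3*l + 6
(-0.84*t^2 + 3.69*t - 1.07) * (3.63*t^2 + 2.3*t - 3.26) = -3.0492*t^4 + 11.4627*t^3 + 7.3413*t^2 - 14.4904*t + 3.4882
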